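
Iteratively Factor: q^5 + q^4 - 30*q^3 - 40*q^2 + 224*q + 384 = (q + 4)*(q^4 - 3*q^3 - 18*q^2 + 32*q + 96) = (q - 4)*(q + 4)*(q^3 + q^2 - 14*q - 24) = (q - 4)^2*(q + 4)*(q^2 + 5*q + 6) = (q - 4)^2*(q + 3)*(q + 4)*(q + 2)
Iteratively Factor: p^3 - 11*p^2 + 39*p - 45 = (p - 3)*(p^2 - 8*p + 15) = (p - 3)^2*(p - 5)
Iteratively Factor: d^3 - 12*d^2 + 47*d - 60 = (d - 5)*(d^2 - 7*d + 12) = (d - 5)*(d - 4)*(d - 3)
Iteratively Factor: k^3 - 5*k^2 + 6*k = (k - 3)*(k^2 - 2*k) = k*(k - 3)*(k - 2)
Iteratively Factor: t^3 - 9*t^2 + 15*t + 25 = (t + 1)*(t^2 - 10*t + 25) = (t - 5)*(t + 1)*(t - 5)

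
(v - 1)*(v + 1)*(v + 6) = v^3 + 6*v^2 - v - 6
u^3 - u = u*(u - 1)*(u + 1)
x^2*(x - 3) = x^3 - 3*x^2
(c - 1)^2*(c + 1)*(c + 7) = c^4 + 6*c^3 - 8*c^2 - 6*c + 7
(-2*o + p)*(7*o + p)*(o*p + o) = -14*o^3*p - 14*o^3 + 5*o^2*p^2 + 5*o^2*p + o*p^3 + o*p^2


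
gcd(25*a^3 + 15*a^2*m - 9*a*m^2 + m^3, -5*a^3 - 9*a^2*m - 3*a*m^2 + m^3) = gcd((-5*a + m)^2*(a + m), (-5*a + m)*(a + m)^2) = 5*a^2 + 4*a*m - m^2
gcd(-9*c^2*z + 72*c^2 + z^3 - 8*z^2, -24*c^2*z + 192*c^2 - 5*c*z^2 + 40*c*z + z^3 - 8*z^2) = 3*c*z - 24*c + z^2 - 8*z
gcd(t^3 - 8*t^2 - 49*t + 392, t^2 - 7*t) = t - 7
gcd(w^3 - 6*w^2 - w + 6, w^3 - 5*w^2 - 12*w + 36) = w - 6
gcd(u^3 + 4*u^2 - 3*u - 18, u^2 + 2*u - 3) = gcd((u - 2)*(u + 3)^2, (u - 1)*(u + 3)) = u + 3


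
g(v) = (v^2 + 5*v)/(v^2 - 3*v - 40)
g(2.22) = -0.38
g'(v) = (3 - 2*v)*(v^2 + 5*v)/(v^2 - 3*v - 40)^2 + (2*v + 5)/(v^2 - 3*v - 40) = -8/(v^2 - 16*v + 64)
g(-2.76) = 0.26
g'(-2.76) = -0.07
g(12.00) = 3.00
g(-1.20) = 0.13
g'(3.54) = -0.40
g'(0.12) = -0.13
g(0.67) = -0.09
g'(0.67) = -0.15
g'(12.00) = -0.50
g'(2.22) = -0.24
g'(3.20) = -0.35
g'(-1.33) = -0.09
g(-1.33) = 0.14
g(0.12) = -0.02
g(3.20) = -0.67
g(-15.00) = 0.65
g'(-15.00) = -0.02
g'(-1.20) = -0.09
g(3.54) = -0.79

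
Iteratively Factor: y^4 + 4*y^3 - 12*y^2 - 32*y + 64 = (y + 4)*(y^3 - 12*y + 16) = (y - 2)*(y + 4)*(y^2 + 2*y - 8) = (y - 2)*(y + 4)^2*(y - 2)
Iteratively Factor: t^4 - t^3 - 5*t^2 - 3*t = (t + 1)*(t^3 - 2*t^2 - 3*t) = t*(t + 1)*(t^2 - 2*t - 3) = t*(t + 1)^2*(t - 3)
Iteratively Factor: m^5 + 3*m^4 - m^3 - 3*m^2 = (m)*(m^4 + 3*m^3 - m^2 - 3*m) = m*(m - 1)*(m^3 + 4*m^2 + 3*m) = m*(m - 1)*(m + 1)*(m^2 + 3*m) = m*(m - 1)*(m + 1)*(m + 3)*(m)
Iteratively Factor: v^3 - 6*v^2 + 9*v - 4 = (v - 1)*(v^2 - 5*v + 4) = (v - 4)*(v - 1)*(v - 1)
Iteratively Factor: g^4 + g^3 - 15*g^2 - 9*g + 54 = (g + 3)*(g^3 - 2*g^2 - 9*g + 18) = (g - 2)*(g + 3)*(g^2 - 9) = (g - 3)*(g - 2)*(g + 3)*(g + 3)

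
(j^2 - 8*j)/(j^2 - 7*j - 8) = j/(j + 1)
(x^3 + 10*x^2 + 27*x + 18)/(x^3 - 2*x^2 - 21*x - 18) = (x + 6)/(x - 6)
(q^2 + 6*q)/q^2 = (q + 6)/q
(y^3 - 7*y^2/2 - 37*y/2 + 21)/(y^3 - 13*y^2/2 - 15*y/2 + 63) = (2*y^2 + 5*y - 7)/(2*y^2 - y - 21)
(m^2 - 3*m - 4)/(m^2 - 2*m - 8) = (m + 1)/(m + 2)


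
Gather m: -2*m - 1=-2*m - 1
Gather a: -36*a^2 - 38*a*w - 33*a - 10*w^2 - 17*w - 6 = -36*a^2 + a*(-38*w - 33) - 10*w^2 - 17*w - 6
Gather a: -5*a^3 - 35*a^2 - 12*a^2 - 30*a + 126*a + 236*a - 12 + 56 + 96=-5*a^3 - 47*a^2 + 332*a + 140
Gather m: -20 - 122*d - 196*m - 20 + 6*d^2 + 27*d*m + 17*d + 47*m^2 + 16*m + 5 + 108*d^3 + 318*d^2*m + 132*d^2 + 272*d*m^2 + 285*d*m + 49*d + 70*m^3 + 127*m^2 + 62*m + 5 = 108*d^3 + 138*d^2 - 56*d + 70*m^3 + m^2*(272*d + 174) + m*(318*d^2 + 312*d - 118) - 30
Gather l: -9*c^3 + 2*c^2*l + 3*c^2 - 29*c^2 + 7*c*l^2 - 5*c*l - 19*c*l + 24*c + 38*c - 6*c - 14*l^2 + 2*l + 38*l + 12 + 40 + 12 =-9*c^3 - 26*c^2 + 56*c + l^2*(7*c - 14) + l*(2*c^2 - 24*c + 40) + 64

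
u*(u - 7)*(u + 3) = u^3 - 4*u^2 - 21*u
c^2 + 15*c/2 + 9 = (c + 3/2)*(c + 6)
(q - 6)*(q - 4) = q^2 - 10*q + 24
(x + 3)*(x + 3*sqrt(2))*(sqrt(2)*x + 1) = sqrt(2)*x^3 + 3*sqrt(2)*x^2 + 7*x^2 + 3*sqrt(2)*x + 21*x + 9*sqrt(2)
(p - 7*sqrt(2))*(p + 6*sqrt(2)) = p^2 - sqrt(2)*p - 84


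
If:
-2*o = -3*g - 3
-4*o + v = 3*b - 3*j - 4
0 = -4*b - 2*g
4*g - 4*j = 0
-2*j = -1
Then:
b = -1/4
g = 1/2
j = 1/2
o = 9/4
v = 11/4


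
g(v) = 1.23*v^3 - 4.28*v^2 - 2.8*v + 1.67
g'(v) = 3.69*v^2 - 8.56*v - 2.8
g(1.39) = -7.19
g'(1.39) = -7.57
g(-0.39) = 2.04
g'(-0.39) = 1.10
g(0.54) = -0.90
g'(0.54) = -6.35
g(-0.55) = 1.71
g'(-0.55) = 3.02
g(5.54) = 63.94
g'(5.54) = 63.03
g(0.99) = -4.10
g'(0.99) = -7.66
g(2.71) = -12.87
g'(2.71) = 1.10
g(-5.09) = -257.17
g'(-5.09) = 136.37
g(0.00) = 1.67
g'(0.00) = -2.80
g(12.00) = 1477.19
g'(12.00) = 425.84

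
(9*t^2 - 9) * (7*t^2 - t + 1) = 63*t^4 - 9*t^3 - 54*t^2 + 9*t - 9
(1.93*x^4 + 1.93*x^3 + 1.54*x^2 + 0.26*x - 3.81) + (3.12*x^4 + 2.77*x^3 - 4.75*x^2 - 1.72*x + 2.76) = 5.05*x^4 + 4.7*x^3 - 3.21*x^2 - 1.46*x - 1.05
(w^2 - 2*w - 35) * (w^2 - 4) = w^4 - 2*w^3 - 39*w^2 + 8*w + 140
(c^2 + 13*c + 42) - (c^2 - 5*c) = 18*c + 42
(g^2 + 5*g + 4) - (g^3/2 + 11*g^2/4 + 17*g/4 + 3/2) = -g^3/2 - 7*g^2/4 + 3*g/4 + 5/2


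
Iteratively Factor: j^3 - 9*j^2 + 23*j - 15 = (j - 1)*(j^2 - 8*j + 15) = (j - 5)*(j - 1)*(j - 3)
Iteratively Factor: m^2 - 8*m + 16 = (m - 4)*(m - 4)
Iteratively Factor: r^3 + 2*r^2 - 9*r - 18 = (r + 3)*(r^2 - r - 6) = (r - 3)*(r + 3)*(r + 2)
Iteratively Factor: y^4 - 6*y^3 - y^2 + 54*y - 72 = (y + 3)*(y^3 - 9*y^2 + 26*y - 24) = (y - 4)*(y + 3)*(y^2 - 5*y + 6) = (y - 4)*(y - 2)*(y + 3)*(y - 3)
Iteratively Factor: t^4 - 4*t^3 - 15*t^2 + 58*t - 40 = (t - 2)*(t^3 - 2*t^2 - 19*t + 20) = (t - 2)*(t - 1)*(t^2 - t - 20) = (t - 2)*(t - 1)*(t + 4)*(t - 5)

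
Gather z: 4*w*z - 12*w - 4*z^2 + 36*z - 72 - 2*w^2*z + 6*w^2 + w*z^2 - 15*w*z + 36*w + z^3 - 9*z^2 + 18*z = 6*w^2 + 24*w + z^3 + z^2*(w - 13) + z*(-2*w^2 - 11*w + 54) - 72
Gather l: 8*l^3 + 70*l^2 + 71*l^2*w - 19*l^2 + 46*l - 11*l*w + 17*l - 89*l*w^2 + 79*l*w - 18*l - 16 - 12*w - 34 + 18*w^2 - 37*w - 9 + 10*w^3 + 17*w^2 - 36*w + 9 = 8*l^3 + l^2*(71*w + 51) + l*(-89*w^2 + 68*w + 45) + 10*w^3 + 35*w^2 - 85*w - 50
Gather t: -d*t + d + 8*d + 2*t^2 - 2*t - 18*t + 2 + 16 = 9*d + 2*t^2 + t*(-d - 20) + 18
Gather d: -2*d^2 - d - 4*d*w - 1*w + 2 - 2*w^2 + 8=-2*d^2 + d*(-4*w - 1) - 2*w^2 - w + 10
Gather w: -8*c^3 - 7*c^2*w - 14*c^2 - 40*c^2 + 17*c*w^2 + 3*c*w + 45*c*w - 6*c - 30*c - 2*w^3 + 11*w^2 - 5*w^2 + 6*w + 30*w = -8*c^3 - 54*c^2 - 36*c - 2*w^3 + w^2*(17*c + 6) + w*(-7*c^2 + 48*c + 36)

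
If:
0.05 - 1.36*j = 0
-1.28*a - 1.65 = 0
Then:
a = -1.29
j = 0.04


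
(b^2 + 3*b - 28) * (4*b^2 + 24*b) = 4*b^4 + 36*b^3 - 40*b^2 - 672*b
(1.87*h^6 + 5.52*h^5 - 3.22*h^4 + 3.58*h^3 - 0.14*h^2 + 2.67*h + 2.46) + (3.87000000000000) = 1.87*h^6 + 5.52*h^5 - 3.22*h^4 + 3.58*h^3 - 0.14*h^2 + 2.67*h + 6.33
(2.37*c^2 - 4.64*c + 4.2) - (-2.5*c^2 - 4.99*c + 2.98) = 4.87*c^2 + 0.350000000000001*c + 1.22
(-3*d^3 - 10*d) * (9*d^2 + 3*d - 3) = -27*d^5 - 9*d^4 - 81*d^3 - 30*d^2 + 30*d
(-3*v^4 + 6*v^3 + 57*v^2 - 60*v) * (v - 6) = -3*v^5 + 24*v^4 + 21*v^3 - 402*v^2 + 360*v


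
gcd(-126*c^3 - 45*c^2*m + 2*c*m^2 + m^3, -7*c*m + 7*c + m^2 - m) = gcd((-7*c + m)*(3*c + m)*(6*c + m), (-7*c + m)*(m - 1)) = 7*c - m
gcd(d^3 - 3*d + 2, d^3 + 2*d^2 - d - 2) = d^2 + d - 2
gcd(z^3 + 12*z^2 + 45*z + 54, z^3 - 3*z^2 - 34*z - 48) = z + 3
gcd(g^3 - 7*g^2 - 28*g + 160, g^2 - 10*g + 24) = g - 4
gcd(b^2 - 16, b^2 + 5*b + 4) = b + 4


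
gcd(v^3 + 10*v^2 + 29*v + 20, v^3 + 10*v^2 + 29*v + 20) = v^3 + 10*v^2 + 29*v + 20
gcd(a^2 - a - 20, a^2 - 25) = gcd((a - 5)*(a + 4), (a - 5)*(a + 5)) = a - 5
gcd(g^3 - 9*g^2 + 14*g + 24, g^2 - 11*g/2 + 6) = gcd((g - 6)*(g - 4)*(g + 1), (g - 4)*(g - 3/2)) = g - 4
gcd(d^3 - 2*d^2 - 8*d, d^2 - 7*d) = d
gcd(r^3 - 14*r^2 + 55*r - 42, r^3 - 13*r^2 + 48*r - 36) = r^2 - 7*r + 6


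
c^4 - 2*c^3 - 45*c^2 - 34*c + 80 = (c - 8)*(c - 1)*(c + 2)*(c + 5)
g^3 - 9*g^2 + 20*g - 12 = (g - 6)*(g - 2)*(g - 1)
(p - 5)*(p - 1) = p^2 - 6*p + 5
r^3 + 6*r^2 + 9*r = r*(r + 3)^2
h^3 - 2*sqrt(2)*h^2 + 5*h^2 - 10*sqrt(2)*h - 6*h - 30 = (h + 5)*(h - 3*sqrt(2))*(h + sqrt(2))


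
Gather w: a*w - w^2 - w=-w^2 + w*(a - 1)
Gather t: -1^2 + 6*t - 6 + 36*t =42*t - 7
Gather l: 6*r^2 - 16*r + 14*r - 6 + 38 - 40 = 6*r^2 - 2*r - 8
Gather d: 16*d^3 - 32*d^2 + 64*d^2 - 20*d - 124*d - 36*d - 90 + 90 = 16*d^3 + 32*d^2 - 180*d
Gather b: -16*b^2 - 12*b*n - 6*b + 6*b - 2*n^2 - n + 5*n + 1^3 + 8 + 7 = -16*b^2 - 12*b*n - 2*n^2 + 4*n + 16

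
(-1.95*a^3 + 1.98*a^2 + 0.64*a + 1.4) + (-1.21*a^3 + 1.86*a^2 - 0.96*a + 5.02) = -3.16*a^3 + 3.84*a^2 - 0.32*a + 6.42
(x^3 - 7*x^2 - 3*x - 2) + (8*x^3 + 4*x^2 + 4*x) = 9*x^3 - 3*x^2 + x - 2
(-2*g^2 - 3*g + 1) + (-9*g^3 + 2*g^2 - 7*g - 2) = -9*g^3 - 10*g - 1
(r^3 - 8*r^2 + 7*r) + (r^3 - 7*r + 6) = 2*r^3 - 8*r^2 + 6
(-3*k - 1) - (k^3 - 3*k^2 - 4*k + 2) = -k^3 + 3*k^2 + k - 3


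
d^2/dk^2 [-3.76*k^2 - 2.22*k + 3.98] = -7.52000000000000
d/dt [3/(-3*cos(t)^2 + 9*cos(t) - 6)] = (3 - 2*cos(t))*sin(t)/(cos(t)^2 - 3*cos(t) + 2)^2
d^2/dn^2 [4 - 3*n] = 0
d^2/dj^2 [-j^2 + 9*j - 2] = -2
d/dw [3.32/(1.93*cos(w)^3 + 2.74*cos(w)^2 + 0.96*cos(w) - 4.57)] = (19.2228*cos(w)^2 + 18.1936*cos(w) + 3.1872)*sin(w)/(1.93*cos(w)^3 + 2.74*cos(w)^2 + 0.96*cos(w) - 4.57)^2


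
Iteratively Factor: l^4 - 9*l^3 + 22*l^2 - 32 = (l - 2)*(l^3 - 7*l^2 + 8*l + 16) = (l - 4)*(l - 2)*(l^2 - 3*l - 4) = (l - 4)^2*(l - 2)*(l + 1)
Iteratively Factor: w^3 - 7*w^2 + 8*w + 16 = (w + 1)*(w^2 - 8*w + 16) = (w - 4)*(w + 1)*(w - 4)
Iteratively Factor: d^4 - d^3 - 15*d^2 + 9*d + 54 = (d - 3)*(d^3 + 2*d^2 - 9*d - 18) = (d - 3)^2*(d^2 + 5*d + 6) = (d - 3)^2*(d + 3)*(d + 2)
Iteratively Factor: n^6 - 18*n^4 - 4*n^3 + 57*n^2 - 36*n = (n - 1)*(n^5 + n^4 - 17*n^3 - 21*n^2 + 36*n) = n*(n - 1)*(n^4 + n^3 - 17*n^2 - 21*n + 36) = n*(n - 1)*(n + 3)*(n^3 - 2*n^2 - 11*n + 12) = n*(n - 1)*(n + 3)^2*(n^2 - 5*n + 4) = n*(n - 1)^2*(n + 3)^2*(n - 4)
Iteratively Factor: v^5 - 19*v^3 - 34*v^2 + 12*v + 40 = (v + 2)*(v^4 - 2*v^3 - 15*v^2 - 4*v + 20) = (v - 1)*(v + 2)*(v^3 - v^2 - 16*v - 20) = (v - 1)*(v + 2)^2*(v^2 - 3*v - 10) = (v - 1)*(v + 2)^3*(v - 5)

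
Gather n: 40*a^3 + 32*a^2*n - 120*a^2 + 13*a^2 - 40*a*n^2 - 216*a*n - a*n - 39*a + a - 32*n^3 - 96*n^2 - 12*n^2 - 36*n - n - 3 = 40*a^3 - 107*a^2 - 38*a - 32*n^3 + n^2*(-40*a - 108) + n*(32*a^2 - 217*a - 37) - 3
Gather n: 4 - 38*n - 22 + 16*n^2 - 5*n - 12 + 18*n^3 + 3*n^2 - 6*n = 18*n^3 + 19*n^2 - 49*n - 30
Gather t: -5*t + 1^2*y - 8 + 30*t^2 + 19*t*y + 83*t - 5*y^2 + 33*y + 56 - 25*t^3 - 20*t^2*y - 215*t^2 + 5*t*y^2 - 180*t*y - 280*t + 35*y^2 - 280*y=-25*t^3 + t^2*(-20*y - 185) + t*(5*y^2 - 161*y - 202) + 30*y^2 - 246*y + 48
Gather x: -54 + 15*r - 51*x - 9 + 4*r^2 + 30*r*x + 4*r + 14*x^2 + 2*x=4*r^2 + 19*r + 14*x^2 + x*(30*r - 49) - 63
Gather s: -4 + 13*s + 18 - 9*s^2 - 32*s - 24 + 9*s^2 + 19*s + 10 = 0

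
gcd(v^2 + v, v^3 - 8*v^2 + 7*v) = v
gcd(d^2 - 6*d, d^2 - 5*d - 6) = d - 6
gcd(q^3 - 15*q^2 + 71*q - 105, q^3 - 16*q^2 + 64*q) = 1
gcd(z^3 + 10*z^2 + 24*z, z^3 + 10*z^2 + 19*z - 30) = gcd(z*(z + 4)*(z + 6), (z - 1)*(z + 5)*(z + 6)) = z + 6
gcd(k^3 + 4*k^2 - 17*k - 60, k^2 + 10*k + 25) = k + 5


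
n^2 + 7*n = n*(n + 7)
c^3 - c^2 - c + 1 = (c - 1)^2*(c + 1)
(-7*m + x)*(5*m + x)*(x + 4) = -35*m^2*x - 140*m^2 - 2*m*x^2 - 8*m*x + x^3 + 4*x^2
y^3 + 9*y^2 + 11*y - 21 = (y - 1)*(y + 3)*(y + 7)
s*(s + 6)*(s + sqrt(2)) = s^3 + sqrt(2)*s^2 + 6*s^2 + 6*sqrt(2)*s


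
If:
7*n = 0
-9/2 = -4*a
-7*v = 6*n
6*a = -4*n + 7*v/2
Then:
No Solution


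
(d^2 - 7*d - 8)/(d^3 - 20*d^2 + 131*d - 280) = (d + 1)/(d^2 - 12*d + 35)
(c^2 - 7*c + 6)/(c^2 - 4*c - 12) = (c - 1)/(c + 2)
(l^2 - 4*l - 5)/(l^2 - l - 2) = (l - 5)/(l - 2)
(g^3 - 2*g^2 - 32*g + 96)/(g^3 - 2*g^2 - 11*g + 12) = (g^2 + 2*g - 24)/(g^2 + 2*g - 3)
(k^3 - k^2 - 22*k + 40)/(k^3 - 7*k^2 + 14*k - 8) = (k + 5)/(k - 1)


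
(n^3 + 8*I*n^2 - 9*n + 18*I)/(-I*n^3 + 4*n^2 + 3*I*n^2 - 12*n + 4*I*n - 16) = (I*n^3 - 8*n^2 - 9*I*n - 18)/(n^3 + n^2*(-3 + 4*I) + n*(-4 - 12*I) - 16*I)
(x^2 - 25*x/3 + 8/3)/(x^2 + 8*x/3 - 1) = (x - 8)/(x + 3)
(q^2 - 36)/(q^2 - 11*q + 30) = (q + 6)/(q - 5)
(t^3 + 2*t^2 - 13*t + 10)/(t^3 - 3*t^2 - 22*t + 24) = (t^2 + 3*t - 10)/(t^2 - 2*t - 24)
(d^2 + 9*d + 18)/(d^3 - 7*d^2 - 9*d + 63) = (d + 6)/(d^2 - 10*d + 21)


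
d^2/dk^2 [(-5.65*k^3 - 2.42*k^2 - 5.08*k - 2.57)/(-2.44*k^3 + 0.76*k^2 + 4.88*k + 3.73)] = (49.770144*k^6 + 585.119808*k^5 + 917.040816*k^4 + 578.060184*k^3 + 956.006784*k^2 + 582.772806*k - 9.76280399999999)/(14.526784*k^9 - 13.574208*k^8 - 82.932672*k^7 - 12.762928*k^6 + 207.366816*k^5 + 205.72296*k^4 - 97.374788*k^3 - 298.204548*k^2 - 203.684856*k - 51.895117)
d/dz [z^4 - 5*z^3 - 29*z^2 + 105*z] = 4*z^3 - 15*z^2 - 58*z + 105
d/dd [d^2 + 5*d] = 2*d + 5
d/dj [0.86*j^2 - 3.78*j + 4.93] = 1.72*j - 3.78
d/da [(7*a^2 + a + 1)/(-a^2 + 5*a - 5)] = 2*(18*a^2 - 34*a - 5)/(a^4 - 10*a^3 + 35*a^2 - 50*a + 25)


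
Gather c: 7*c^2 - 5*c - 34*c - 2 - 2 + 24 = 7*c^2 - 39*c + 20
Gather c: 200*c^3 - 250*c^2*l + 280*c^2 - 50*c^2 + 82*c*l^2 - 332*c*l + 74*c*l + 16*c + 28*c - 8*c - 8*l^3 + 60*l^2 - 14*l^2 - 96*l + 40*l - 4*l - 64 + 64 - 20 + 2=200*c^3 + c^2*(230 - 250*l) + c*(82*l^2 - 258*l + 36) - 8*l^3 + 46*l^2 - 60*l - 18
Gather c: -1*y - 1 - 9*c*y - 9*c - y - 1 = c*(-9*y - 9) - 2*y - 2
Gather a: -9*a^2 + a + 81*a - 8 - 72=-9*a^2 + 82*a - 80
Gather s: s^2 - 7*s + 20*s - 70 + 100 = s^2 + 13*s + 30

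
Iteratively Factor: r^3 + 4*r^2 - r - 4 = (r + 1)*(r^2 + 3*r - 4) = (r + 1)*(r + 4)*(r - 1)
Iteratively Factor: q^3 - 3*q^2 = (q)*(q^2 - 3*q) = q*(q - 3)*(q)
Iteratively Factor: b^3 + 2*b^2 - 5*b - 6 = (b + 3)*(b^2 - b - 2) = (b + 1)*(b + 3)*(b - 2)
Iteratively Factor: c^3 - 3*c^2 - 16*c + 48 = (c - 4)*(c^2 + c - 12) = (c - 4)*(c - 3)*(c + 4)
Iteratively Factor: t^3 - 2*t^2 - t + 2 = (t - 1)*(t^2 - t - 2) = (t - 2)*(t - 1)*(t + 1)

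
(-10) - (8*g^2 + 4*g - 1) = -8*g^2 - 4*g - 9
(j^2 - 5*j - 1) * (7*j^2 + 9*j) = 7*j^4 - 26*j^3 - 52*j^2 - 9*j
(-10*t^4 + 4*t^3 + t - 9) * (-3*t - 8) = 30*t^5 + 68*t^4 - 32*t^3 - 3*t^2 + 19*t + 72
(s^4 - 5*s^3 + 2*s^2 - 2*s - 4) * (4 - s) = -s^5 + 9*s^4 - 22*s^3 + 10*s^2 - 4*s - 16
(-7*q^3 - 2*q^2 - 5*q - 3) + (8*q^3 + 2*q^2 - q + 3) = q^3 - 6*q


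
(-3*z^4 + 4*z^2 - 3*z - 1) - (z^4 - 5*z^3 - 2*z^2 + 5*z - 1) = -4*z^4 + 5*z^3 + 6*z^2 - 8*z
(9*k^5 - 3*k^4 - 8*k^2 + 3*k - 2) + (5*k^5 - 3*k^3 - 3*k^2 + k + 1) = 14*k^5 - 3*k^4 - 3*k^3 - 11*k^2 + 4*k - 1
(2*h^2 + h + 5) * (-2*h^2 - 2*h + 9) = -4*h^4 - 6*h^3 + 6*h^2 - h + 45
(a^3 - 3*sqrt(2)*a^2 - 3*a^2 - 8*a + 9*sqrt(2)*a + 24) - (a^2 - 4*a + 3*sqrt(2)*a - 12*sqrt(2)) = a^3 - 3*sqrt(2)*a^2 - 4*a^2 - 4*a + 6*sqrt(2)*a + 12*sqrt(2) + 24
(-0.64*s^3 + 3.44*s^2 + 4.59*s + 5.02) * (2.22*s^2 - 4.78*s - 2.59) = -1.4208*s^5 + 10.696*s^4 - 4.5958*s^3 - 19.7054*s^2 - 35.8837*s - 13.0018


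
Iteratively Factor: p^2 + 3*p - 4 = (p + 4)*(p - 1)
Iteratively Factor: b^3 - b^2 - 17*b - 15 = (b - 5)*(b^2 + 4*b + 3) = (b - 5)*(b + 3)*(b + 1)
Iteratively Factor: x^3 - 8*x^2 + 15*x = (x - 3)*(x^2 - 5*x) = x*(x - 3)*(x - 5)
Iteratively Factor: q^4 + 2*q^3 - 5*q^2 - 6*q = (q + 3)*(q^3 - q^2 - 2*q) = (q + 1)*(q + 3)*(q^2 - 2*q) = (q - 2)*(q + 1)*(q + 3)*(q)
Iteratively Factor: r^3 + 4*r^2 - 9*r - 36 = (r - 3)*(r^2 + 7*r + 12) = (r - 3)*(r + 3)*(r + 4)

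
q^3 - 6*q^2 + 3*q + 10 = (q - 5)*(q - 2)*(q + 1)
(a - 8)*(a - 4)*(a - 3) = a^3 - 15*a^2 + 68*a - 96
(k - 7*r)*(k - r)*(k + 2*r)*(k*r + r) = k^4*r - 6*k^3*r^2 + k^3*r - 9*k^2*r^3 - 6*k^2*r^2 + 14*k*r^4 - 9*k*r^3 + 14*r^4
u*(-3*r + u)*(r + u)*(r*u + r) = -3*r^3*u^2 - 3*r^3*u - 2*r^2*u^3 - 2*r^2*u^2 + r*u^4 + r*u^3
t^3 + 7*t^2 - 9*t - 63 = (t - 3)*(t + 3)*(t + 7)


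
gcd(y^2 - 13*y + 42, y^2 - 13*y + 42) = y^2 - 13*y + 42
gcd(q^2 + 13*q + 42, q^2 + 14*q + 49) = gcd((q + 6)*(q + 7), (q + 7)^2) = q + 7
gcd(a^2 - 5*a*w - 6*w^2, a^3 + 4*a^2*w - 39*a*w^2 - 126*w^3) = -a + 6*w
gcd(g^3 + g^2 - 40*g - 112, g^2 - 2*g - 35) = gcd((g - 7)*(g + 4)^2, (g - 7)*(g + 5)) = g - 7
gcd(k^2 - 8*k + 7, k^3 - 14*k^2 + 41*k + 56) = k - 7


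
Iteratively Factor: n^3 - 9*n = (n + 3)*(n^2 - 3*n) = (n - 3)*(n + 3)*(n)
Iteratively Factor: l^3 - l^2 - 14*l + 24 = (l + 4)*(l^2 - 5*l + 6) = (l - 3)*(l + 4)*(l - 2)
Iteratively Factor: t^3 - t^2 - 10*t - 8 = (t + 1)*(t^2 - 2*t - 8) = (t + 1)*(t + 2)*(t - 4)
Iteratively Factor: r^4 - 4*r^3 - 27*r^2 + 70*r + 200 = (r + 2)*(r^3 - 6*r^2 - 15*r + 100) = (r - 5)*(r + 2)*(r^2 - r - 20) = (r - 5)*(r + 2)*(r + 4)*(r - 5)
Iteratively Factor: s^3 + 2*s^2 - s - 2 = (s + 2)*(s^2 - 1) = (s - 1)*(s + 2)*(s + 1)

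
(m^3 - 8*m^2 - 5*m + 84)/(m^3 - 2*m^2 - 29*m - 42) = (m - 4)/(m + 2)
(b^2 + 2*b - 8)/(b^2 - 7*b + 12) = (b^2 + 2*b - 8)/(b^2 - 7*b + 12)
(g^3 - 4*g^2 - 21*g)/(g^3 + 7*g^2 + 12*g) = (g - 7)/(g + 4)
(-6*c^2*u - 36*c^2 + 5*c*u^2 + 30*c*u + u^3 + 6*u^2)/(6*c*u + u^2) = -c - 6*c/u + u + 6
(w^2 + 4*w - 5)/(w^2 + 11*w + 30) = (w - 1)/(w + 6)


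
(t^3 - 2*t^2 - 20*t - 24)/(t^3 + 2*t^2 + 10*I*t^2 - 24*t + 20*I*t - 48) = (t^2 - 4*t - 12)/(t^2 + 10*I*t - 24)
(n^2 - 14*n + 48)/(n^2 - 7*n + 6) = (n - 8)/(n - 1)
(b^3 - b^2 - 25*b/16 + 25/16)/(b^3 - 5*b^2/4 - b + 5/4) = (b + 5/4)/(b + 1)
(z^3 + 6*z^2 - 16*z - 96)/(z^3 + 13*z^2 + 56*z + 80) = (z^2 + 2*z - 24)/(z^2 + 9*z + 20)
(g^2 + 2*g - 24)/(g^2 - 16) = (g + 6)/(g + 4)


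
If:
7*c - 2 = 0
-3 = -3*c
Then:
No Solution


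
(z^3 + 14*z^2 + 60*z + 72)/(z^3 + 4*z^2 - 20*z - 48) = (z + 6)/(z - 4)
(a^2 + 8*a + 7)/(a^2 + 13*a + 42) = (a + 1)/(a + 6)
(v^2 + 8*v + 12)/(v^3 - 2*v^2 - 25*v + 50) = (v^2 + 8*v + 12)/(v^3 - 2*v^2 - 25*v + 50)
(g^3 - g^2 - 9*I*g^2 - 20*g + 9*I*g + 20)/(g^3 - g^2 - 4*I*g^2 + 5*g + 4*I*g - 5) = (g - 4*I)/(g + I)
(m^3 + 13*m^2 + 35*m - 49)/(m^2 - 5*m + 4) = (m^2 + 14*m + 49)/(m - 4)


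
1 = 1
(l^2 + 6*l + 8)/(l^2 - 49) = (l^2 + 6*l + 8)/(l^2 - 49)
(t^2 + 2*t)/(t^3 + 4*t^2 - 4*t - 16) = t/(t^2 + 2*t - 8)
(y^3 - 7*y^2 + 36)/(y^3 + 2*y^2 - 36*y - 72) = (y - 3)/(y + 6)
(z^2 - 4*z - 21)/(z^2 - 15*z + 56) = (z + 3)/(z - 8)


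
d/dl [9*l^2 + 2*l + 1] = 18*l + 2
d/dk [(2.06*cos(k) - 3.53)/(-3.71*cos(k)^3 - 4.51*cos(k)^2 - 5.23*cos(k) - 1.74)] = (-15.2852*cos(k)^3 + 29.9983*cos(k)^2 + 31.8406*cos(k) + 22.0463)*sin(k)/(13.7641*cos(k)^6 + 33.4642*cos(k)^5 + 59.1467*cos(k)^4 + 60.0854*cos(k)^3 + 43.0477*cos(k)^2 + 18.2004*cos(k) + 3.0276)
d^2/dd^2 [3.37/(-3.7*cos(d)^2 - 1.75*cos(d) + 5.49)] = (184.5412*(1 - cos(d)^2)^2 + 65.46225*cos(d)^3 + 376.410465*cos(d)^2 - 98.547225*cos(d) - 342.09207)/(3.7*cos(d)^2 + 1.75*cos(d) - 5.49)^3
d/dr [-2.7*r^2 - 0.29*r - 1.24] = -5.4*r - 0.29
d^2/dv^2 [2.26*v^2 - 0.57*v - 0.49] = 4.52000000000000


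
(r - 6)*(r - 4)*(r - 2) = r^3 - 12*r^2 + 44*r - 48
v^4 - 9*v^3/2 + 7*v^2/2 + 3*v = v*(v - 3)*(v - 2)*(v + 1/2)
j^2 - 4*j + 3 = (j - 3)*(j - 1)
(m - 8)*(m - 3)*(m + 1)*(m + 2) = m^4 - 8*m^3 - 7*m^2 + 50*m + 48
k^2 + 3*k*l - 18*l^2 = (k - 3*l)*(k + 6*l)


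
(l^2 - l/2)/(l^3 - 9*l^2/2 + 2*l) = 1/(l - 4)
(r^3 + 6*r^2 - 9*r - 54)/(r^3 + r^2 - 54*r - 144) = (r - 3)/(r - 8)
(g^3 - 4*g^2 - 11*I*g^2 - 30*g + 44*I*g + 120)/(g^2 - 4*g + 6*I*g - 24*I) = (g^2 - 11*I*g - 30)/(g + 6*I)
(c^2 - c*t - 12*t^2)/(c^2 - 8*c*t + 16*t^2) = (-c - 3*t)/(-c + 4*t)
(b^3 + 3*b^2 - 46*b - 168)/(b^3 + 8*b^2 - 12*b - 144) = (b^2 - 3*b - 28)/(b^2 + 2*b - 24)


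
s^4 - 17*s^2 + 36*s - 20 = (s - 2)^2*(s - 1)*(s + 5)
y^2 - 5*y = y*(y - 5)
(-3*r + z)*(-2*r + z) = 6*r^2 - 5*r*z + z^2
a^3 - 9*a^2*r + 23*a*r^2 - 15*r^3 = (a - 5*r)*(a - 3*r)*(a - r)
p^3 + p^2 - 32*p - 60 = (p - 6)*(p + 2)*(p + 5)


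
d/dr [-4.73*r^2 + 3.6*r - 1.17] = 3.6 - 9.46*r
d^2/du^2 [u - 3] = 0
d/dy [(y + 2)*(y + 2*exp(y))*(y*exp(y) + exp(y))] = (y^3 + 4*y^2*exp(y) + 6*y^2 + 16*y*exp(y) + 8*y + 14*exp(y) + 2)*exp(y)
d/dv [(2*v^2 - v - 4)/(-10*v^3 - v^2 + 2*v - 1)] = (20*v^4 - 20*v^3 - 117*v^2 - 12*v + 9)/(100*v^6 + 20*v^5 - 39*v^4 + 16*v^3 + 6*v^2 - 4*v + 1)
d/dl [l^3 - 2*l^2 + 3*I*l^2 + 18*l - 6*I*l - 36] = 3*l^2 + l*(-4 + 6*I) + 18 - 6*I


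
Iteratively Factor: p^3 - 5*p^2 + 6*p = (p - 2)*(p^2 - 3*p) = p*(p - 2)*(p - 3)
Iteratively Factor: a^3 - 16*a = (a + 4)*(a^2 - 4*a) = (a - 4)*(a + 4)*(a)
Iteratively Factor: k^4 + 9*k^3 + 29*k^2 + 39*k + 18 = (k + 3)*(k^3 + 6*k^2 + 11*k + 6) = (k + 2)*(k + 3)*(k^2 + 4*k + 3) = (k + 2)*(k + 3)^2*(k + 1)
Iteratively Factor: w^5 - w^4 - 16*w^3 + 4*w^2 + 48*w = (w + 3)*(w^4 - 4*w^3 - 4*w^2 + 16*w) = (w - 4)*(w + 3)*(w^3 - 4*w) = w*(w - 4)*(w + 3)*(w^2 - 4) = w*(w - 4)*(w - 2)*(w + 3)*(w + 2)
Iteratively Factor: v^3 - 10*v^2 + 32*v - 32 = (v - 4)*(v^2 - 6*v + 8) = (v - 4)*(v - 2)*(v - 4)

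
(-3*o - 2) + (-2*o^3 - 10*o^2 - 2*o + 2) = -2*o^3 - 10*o^2 - 5*o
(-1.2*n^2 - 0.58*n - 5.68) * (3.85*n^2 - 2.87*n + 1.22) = -4.62*n^4 + 1.211*n^3 - 21.6674*n^2 + 15.594*n - 6.9296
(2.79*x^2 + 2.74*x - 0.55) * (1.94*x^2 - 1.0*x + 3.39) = 5.4126*x^4 + 2.5256*x^3 + 5.6511*x^2 + 9.8386*x - 1.8645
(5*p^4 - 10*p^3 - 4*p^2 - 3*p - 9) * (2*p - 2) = 10*p^5 - 30*p^4 + 12*p^3 + 2*p^2 - 12*p + 18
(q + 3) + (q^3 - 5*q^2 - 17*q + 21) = q^3 - 5*q^2 - 16*q + 24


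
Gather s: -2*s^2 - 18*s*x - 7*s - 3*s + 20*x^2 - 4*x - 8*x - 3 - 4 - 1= -2*s^2 + s*(-18*x - 10) + 20*x^2 - 12*x - 8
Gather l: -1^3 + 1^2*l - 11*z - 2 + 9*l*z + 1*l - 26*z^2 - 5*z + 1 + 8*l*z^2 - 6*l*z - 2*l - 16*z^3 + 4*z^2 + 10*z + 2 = l*(8*z^2 + 3*z) - 16*z^3 - 22*z^2 - 6*z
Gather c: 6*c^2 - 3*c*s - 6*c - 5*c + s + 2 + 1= 6*c^2 + c*(-3*s - 11) + s + 3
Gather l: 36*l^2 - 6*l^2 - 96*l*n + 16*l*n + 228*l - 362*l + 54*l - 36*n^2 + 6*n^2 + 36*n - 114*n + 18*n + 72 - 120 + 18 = 30*l^2 + l*(-80*n - 80) - 30*n^2 - 60*n - 30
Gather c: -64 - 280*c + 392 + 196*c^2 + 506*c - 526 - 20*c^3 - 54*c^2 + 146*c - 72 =-20*c^3 + 142*c^2 + 372*c - 270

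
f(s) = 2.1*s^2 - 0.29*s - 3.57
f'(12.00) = 50.11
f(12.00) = 295.35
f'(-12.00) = -50.69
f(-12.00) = 302.31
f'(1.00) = 3.91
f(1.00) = -1.76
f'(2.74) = 11.22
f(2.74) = 11.40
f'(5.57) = 23.10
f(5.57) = 59.97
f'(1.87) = 7.56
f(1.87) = 3.23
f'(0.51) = 1.85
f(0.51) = -3.17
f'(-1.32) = -5.83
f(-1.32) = 0.47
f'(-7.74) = -32.80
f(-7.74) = 124.48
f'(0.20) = 0.55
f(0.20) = -3.54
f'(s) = 4.2*s - 0.29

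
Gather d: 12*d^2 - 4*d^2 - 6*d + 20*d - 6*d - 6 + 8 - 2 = 8*d^2 + 8*d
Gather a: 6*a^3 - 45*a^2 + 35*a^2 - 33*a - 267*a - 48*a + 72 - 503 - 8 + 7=6*a^3 - 10*a^2 - 348*a - 432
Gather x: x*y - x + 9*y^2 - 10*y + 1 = x*(y - 1) + 9*y^2 - 10*y + 1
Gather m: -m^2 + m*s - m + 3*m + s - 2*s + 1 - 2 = -m^2 + m*(s + 2) - s - 1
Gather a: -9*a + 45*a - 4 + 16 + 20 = 36*a + 32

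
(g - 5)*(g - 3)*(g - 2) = g^3 - 10*g^2 + 31*g - 30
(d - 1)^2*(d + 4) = d^3 + 2*d^2 - 7*d + 4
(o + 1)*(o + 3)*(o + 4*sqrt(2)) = o^3 + 4*o^2 + 4*sqrt(2)*o^2 + 3*o + 16*sqrt(2)*o + 12*sqrt(2)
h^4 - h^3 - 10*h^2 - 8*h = h*(h - 4)*(h + 1)*(h + 2)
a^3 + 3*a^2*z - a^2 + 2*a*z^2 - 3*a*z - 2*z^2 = (a - 1)*(a + z)*(a + 2*z)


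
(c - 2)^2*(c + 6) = c^3 + 2*c^2 - 20*c + 24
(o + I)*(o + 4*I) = o^2 + 5*I*o - 4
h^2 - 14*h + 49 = (h - 7)^2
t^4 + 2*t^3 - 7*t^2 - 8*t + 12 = (t - 2)*(t - 1)*(t + 2)*(t + 3)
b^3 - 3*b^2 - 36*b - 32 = (b - 8)*(b + 1)*(b + 4)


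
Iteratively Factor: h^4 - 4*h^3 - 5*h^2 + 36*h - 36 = (h - 2)*(h^3 - 2*h^2 - 9*h + 18) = (h - 2)*(h + 3)*(h^2 - 5*h + 6) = (h - 2)^2*(h + 3)*(h - 3)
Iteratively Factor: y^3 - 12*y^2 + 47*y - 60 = (y - 3)*(y^2 - 9*y + 20) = (y - 5)*(y - 3)*(y - 4)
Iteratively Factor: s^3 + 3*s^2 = (s)*(s^2 + 3*s) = s^2*(s + 3)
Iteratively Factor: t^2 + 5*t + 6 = (t + 3)*(t + 2)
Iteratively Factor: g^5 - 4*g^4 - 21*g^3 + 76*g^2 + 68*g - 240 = (g + 4)*(g^4 - 8*g^3 + 11*g^2 + 32*g - 60) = (g + 2)*(g + 4)*(g^3 - 10*g^2 + 31*g - 30) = (g - 5)*(g + 2)*(g + 4)*(g^2 - 5*g + 6) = (g - 5)*(g - 3)*(g + 2)*(g + 4)*(g - 2)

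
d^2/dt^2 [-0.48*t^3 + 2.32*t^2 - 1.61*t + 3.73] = 4.64 - 2.88*t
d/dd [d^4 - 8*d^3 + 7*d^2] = 2*d*(2*d^2 - 12*d + 7)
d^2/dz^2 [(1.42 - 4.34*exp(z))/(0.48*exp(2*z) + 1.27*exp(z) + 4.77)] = (-0.999936*exp(4*z) + 3.954336*exp(3*z) + 62.21808*exp(2*z) + 15.576676*exp(z) - 107.349804)*exp(z)/(0.110592*exp(6*z) + 0.877824*exp(5*z) + 5.6196*exp(4*z) + 19.495135*exp(3*z) + 55.844775*exp(2*z) + 86.688549*exp(z) + 108.531333)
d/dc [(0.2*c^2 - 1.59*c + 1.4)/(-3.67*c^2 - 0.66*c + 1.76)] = (-5.9673*c^2 + 10.98*c - 1.8744)/(13.4689*c^4 + 4.8444*c^3 - 12.4828*c^2 - 2.3232*c + 3.0976)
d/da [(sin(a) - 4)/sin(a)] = 4*cos(a)/sin(a)^2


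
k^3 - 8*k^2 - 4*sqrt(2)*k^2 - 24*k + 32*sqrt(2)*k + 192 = (k - 8)*(k - 6*sqrt(2))*(k + 2*sqrt(2))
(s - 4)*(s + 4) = s^2 - 16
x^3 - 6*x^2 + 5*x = x*(x - 5)*(x - 1)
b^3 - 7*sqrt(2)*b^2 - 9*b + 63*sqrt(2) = (b - 3)*(b + 3)*(b - 7*sqrt(2))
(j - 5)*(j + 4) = j^2 - j - 20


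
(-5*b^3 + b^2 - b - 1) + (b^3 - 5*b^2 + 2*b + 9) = -4*b^3 - 4*b^2 + b + 8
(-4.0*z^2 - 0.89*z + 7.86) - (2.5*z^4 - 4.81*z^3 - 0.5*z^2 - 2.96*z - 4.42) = -2.5*z^4 + 4.81*z^3 - 3.5*z^2 + 2.07*z + 12.28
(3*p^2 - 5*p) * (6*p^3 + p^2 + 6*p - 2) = 18*p^5 - 27*p^4 + 13*p^3 - 36*p^2 + 10*p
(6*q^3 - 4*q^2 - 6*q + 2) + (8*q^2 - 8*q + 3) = 6*q^3 + 4*q^2 - 14*q + 5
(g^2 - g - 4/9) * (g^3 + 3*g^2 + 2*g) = g^5 + 2*g^4 - 13*g^3/9 - 10*g^2/3 - 8*g/9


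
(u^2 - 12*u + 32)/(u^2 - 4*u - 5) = (-u^2 + 12*u - 32)/(-u^2 + 4*u + 5)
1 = 1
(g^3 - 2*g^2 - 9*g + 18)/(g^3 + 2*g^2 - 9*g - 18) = (g - 2)/(g + 2)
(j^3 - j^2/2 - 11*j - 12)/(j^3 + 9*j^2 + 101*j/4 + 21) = 2*(j^2 - 2*j - 8)/(2*j^2 + 15*j + 28)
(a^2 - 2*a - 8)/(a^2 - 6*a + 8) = (a + 2)/(a - 2)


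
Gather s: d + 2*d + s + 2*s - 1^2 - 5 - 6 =3*d + 3*s - 12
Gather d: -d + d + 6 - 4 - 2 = 0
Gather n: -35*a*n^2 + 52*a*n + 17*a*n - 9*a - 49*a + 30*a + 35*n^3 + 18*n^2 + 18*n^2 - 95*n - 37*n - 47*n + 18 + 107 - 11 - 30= -28*a + 35*n^3 + n^2*(36 - 35*a) + n*(69*a - 179) + 84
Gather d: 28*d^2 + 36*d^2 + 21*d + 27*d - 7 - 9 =64*d^2 + 48*d - 16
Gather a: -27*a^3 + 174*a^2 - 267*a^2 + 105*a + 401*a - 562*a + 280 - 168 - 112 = -27*a^3 - 93*a^2 - 56*a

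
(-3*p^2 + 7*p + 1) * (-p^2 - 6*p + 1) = 3*p^4 + 11*p^3 - 46*p^2 + p + 1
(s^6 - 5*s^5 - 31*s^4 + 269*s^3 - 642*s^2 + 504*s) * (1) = s^6 - 5*s^5 - 31*s^4 + 269*s^3 - 642*s^2 + 504*s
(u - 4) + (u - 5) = 2*u - 9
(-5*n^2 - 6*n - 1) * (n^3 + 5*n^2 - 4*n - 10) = -5*n^5 - 31*n^4 - 11*n^3 + 69*n^2 + 64*n + 10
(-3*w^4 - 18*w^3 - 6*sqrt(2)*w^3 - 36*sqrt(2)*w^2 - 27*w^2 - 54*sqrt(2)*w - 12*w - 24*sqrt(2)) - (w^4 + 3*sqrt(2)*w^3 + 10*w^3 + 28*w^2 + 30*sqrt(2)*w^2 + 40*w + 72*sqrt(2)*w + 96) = -4*w^4 - 28*w^3 - 9*sqrt(2)*w^3 - 66*sqrt(2)*w^2 - 55*w^2 - 126*sqrt(2)*w - 52*w - 96 - 24*sqrt(2)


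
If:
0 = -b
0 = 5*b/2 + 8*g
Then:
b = 0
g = 0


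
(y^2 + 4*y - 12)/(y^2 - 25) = (y^2 + 4*y - 12)/(y^2 - 25)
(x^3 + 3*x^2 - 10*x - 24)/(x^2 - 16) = (x^2 - x - 6)/(x - 4)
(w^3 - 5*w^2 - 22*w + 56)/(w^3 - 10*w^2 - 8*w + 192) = (w^2 - 9*w + 14)/(w^2 - 14*w + 48)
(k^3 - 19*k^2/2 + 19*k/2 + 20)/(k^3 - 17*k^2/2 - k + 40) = (k + 1)/(k + 2)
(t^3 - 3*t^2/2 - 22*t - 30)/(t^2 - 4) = (t^2 - 7*t/2 - 15)/(t - 2)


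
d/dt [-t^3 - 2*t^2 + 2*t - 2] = -3*t^2 - 4*t + 2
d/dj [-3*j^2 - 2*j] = -6*j - 2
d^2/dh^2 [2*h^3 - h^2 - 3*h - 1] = 12*h - 2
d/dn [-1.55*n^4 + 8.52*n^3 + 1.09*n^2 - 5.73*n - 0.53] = -6.2*n^3 + 25.56*n^2 + 2.18*n - 5.73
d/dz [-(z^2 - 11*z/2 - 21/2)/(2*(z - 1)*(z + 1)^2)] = (z^3/2 - 6*z^2 - 12*z + 5/2)/(z^5 + z^4 - 2*z^3 - 2*z^2 + z + 1)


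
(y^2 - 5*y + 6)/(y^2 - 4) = (y - 3)/(y + 2)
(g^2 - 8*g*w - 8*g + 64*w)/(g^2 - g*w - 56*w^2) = (g - 8)/(g + 7*w)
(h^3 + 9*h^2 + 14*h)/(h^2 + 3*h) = (h^2 + 9*h + 14)/(h + 3)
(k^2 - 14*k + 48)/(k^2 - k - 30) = (k - 8)/(k + 5)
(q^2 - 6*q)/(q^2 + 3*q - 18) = q*(q - 6)/(q^2 + 3*q - 18)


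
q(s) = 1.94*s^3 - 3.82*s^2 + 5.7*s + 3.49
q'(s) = 5.82*s^2 - 7.64*s + 5.7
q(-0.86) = -5.47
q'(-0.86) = 16.57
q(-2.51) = -65.56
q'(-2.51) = 61.54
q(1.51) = 10.07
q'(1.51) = 7.43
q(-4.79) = -324.67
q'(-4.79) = 175.83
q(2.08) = 16.28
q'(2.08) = 14.99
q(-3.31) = -127.58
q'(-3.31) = 94.75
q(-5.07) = -376.43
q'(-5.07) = 194.04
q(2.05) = 15.83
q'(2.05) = 14.50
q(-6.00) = -587.27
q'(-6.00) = 261.06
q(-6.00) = -587.27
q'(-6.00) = 261.06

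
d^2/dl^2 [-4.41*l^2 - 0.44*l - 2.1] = -8.82000000000000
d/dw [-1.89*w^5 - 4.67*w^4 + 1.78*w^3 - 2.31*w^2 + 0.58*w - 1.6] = -9.45*w^4 - 18.68*w^3 + 5.34*w^2 - 4.62*w + 0.58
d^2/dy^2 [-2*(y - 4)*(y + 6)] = -4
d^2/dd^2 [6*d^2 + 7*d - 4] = 12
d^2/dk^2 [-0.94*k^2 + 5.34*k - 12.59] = -1.88000000000000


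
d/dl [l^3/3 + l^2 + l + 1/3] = l^2 + 2*l + 1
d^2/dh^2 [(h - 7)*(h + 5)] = 2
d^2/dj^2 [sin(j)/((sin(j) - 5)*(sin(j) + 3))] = (-sin(j)^5 - 2*sin(j)^4 - 88*sin(j)^3 + 30*sin(j)^2 - 135*sin(j) - 60)/((sin(j) - 5)^3*(sin(j) + 3)^3)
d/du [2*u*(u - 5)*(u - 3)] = 6*u^2 - 32*u + 30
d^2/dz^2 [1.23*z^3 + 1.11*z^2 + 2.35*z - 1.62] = 7.38*z + 2.22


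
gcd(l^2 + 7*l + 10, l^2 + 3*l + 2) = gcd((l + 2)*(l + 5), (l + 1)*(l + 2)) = l + 2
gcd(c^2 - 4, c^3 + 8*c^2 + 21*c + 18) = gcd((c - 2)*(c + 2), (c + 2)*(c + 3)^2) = c + 2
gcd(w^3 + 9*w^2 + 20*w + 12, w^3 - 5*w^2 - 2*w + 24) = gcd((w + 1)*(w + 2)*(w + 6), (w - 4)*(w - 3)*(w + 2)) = w + 2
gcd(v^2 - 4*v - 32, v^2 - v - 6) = 1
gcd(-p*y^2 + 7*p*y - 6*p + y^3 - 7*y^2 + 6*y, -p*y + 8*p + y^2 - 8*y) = -p + y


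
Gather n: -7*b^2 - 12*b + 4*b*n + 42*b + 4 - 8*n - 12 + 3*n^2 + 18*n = -7*b^2 + 30*b + 3*n^2 + n*(4*b + 10) - 8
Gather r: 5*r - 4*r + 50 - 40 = r + 10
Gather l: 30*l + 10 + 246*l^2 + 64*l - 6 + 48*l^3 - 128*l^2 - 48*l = 48*l^3 + 118*l^2 + 46*l + 4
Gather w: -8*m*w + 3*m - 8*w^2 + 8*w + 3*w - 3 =3*m - 8*w^2 + w*(11 - 8*m) - 3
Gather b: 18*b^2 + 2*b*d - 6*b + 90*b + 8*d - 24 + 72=18*b^2 + b*(2*d + 84) + 8*d + 48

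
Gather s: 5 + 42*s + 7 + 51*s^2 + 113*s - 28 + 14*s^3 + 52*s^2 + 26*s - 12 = 14*s^3 + 103*s^2 + 181*s - 28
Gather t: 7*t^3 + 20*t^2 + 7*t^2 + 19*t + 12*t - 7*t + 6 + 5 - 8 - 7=7*t^3 + 27*t^2 + 24*t - 4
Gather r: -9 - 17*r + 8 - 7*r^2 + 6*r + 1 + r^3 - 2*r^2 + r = r^3 - 9*r^2 - 10*r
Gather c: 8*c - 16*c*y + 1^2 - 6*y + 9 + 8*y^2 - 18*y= c*(8 - 16*y) + 8*y^2 - 24*y + 10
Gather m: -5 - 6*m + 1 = -6*m - 4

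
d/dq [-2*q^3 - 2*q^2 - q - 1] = -6*q^2 - 4*q - 1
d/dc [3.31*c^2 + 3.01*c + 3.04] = 6.62*c + 3.01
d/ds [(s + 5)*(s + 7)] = 2*s + 12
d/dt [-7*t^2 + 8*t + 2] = 8 - 14*t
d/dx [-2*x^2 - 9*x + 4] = -4*x - 9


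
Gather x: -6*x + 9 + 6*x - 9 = 0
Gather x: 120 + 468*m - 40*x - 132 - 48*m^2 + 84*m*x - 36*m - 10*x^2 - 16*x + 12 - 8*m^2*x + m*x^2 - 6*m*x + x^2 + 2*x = -48*m^2 + 432*m + x^2*(m - 9) + x*(-8*m^2 + 78*m - 54)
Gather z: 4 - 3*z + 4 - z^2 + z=-z^2 - 2*z + 8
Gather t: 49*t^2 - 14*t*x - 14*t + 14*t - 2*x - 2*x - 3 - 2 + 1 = 49*t^2 - 14*t*x - 4*x - 4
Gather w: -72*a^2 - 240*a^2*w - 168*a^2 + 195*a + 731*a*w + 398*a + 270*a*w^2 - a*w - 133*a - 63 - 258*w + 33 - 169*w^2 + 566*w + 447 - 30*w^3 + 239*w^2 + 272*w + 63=-240*a^2 + 460*a - 30*w^3 + w^2*(270*a + 70) + w*(-240*a^2 + 730*a + 580) + 480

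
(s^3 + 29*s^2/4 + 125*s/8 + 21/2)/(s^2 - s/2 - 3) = (s^2 + 23*s/4 + 7)/(s - 2)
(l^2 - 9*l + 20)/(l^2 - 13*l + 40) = (l - 4)/(l - 8)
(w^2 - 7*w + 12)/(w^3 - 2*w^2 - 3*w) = (w - 4)/(w*(w + 1))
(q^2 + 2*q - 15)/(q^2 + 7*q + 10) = (q - 3)/(q + 2)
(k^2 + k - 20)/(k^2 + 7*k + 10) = (k - 4)/(k + 2)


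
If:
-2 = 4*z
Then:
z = -1/2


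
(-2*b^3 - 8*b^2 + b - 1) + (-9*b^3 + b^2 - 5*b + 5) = -11*b^3 - 7*b^2 - 4*b + 4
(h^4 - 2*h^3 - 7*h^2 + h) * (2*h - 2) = 2*h^5 - 6*h^4 - 10*h^3 + 16*h^2 - 2*h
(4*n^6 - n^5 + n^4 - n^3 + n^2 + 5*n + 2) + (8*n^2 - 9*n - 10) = 4*n^6 - n^5 + n^4 - n^3 + 9*n^2 - 4*n - 8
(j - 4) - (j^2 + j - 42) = 38 - j^2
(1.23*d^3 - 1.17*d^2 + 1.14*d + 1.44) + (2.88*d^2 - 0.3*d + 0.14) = 1.23*d^3 + 1.71*d^2 + 0.84*d + 1.58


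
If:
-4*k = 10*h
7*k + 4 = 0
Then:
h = 8/35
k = -4/7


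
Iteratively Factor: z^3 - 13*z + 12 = (z - 3)*(z^2 + 3*z - 4) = (z - 3)*(z + 4)*(z - 1)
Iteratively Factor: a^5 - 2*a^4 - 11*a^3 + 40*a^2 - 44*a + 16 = (a - 1)*(a^4 - a^3 - 12*a^2 + 28*a - 16) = (a - 1)*(a + 4)*(a^3 - 5*a^2 + 8*a - 4) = (a - 2)*(a - 1)*(a + 4)*(a^2 - 3*a + 2) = (a - 2)*(a - 1)^2*(a + 4)*(a - 2)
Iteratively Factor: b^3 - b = (b + 1)*(b^2 - b) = (b - 1)*(b + 1)*(b)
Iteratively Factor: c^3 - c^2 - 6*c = (c + 2)*(c^2 - 3*c) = c*(c + 2)*(c - 3)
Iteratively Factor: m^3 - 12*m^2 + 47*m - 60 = (m - 4)*(m^2 - 8*m + 15) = (m - 5)*(m - 4)*(m - 3)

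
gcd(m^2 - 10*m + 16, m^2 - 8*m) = m - 8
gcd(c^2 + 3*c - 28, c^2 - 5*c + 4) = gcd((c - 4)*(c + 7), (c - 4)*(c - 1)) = c - 4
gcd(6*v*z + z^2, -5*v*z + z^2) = z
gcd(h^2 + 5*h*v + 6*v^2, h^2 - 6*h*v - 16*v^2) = h + 2*v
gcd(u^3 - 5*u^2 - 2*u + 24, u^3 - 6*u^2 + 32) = u^2 - 2*u - 8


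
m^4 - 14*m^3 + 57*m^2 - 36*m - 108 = (m - 6)^2*(m - 3)*(m + 1)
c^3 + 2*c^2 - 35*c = c*(c - 5)*(c + 7)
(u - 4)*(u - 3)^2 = u^3 - 10*u^2 + 33*u - 36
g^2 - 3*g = g*(g - 3)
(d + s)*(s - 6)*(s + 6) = d*s^2 - 36*d + s^3 - 36*s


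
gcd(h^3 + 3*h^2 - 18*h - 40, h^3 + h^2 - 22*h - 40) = h + 2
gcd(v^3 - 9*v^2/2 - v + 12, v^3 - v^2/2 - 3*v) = v^2 - v/2 - 3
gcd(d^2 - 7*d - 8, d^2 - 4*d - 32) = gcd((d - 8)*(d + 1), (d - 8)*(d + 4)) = d - 8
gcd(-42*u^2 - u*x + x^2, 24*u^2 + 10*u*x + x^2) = 6*u + x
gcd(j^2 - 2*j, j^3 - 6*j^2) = j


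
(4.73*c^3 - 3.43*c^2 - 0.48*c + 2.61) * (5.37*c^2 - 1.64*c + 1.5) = 25.4001*c^5 - 26.1763*c^4 + 10.1426*c^3 + 9.6579*c^2 - 5.0004*c + 3.915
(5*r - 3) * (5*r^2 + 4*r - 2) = 25*r^3 + 5*r^2 - 22*r + 6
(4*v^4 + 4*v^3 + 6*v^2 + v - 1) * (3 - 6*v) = -24*v^5 - 12*v^4 - 24*v^3 + 12*v^2 + 9*v - 3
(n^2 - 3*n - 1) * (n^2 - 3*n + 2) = n^4 - 6*n^3 + 10*n^2 - 3*n - 2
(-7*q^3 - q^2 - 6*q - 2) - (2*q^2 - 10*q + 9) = -7*q^3 - 3*q^2 + 4*q - 11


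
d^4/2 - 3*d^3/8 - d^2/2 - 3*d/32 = d*(d/2 + 1/4)*(d - 3/2)*(d + 1/4)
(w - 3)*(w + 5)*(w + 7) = w^3 + 9*w^2 - w - 105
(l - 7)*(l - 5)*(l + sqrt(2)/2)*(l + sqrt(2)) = l^4 - 12*l^3 + 3*sqrt(2)*l^3/2 - 18*sqrt(2)*l^2 + 36*l^2 - 12*l + 105*sqrt(2)*l/2 + 35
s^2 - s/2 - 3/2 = (s - 3/2)*(s + 1)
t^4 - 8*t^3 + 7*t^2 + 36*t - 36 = (t - 6)*(t - 3)*(t - 1)*(t + 2)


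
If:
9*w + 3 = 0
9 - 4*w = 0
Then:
No Solution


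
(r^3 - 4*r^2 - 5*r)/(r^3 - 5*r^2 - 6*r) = (r - 5)/(r - 6)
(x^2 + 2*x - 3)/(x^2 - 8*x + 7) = (x + 3)/(x - 7)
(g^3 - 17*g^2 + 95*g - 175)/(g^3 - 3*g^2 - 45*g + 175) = (g - 7)/(g + 7)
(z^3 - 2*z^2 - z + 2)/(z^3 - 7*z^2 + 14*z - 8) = (z + 1)/(z - 4)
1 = 1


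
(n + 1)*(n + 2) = n^2 + 3*n + 2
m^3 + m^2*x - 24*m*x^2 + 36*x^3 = (m - 3*x)*(m - 2*x)*(m + 6*x)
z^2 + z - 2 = (z - 1)*(z + 2)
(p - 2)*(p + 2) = p^2 - 4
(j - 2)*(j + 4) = j^2 + 2*j - 8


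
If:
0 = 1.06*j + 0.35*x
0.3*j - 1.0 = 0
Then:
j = 3.33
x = -10.10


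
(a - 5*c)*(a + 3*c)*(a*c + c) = a^3*c - 2*a^2*c^2 + a^2*c - 15*a*c^3 - 2*a*c^2 - 15*c^3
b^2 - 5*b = b*(b - 5)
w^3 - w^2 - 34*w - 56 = (w - 7)*(w + 2)*(w + 4)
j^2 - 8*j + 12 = (j - 6)*(j - 2)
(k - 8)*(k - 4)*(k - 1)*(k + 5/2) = k^4 - 21*k^3/2 + 23*k^2/2 + 78*k - 80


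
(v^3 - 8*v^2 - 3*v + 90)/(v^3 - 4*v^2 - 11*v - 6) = (v^2 - 2*v - 15)/(v^2 + 2*v + 1)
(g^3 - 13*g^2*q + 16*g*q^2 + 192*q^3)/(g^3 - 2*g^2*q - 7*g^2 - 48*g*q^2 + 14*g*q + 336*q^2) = (g^2 - 5*g*q - 24*q^2)/(g^2 + 6*g*q - 7*g - 42*q)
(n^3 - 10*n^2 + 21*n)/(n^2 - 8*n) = (n^2 - 10*n + 21)/(n - 8)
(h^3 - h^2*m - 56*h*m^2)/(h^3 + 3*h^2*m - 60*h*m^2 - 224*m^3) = h/(h + 4*m)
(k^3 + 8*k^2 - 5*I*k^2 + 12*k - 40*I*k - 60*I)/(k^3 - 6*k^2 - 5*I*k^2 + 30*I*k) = (k^2 + 8*k + 12)/(k*(k - 6))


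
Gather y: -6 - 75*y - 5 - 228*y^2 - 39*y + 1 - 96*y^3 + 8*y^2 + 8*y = -96*y^3 - 220*y^2 - 106*y - 10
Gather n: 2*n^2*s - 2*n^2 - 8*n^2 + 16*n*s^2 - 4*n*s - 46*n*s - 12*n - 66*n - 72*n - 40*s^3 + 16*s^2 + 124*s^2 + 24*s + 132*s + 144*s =n^2*(2*s - 10) + n*(16*s^2 - 50*s - 150) - 40*s^3 + 140*s^2 + 300*s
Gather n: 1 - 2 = -1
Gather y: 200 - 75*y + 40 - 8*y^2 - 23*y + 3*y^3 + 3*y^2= 3*y^3 - 5*y^2 - 98*y + 240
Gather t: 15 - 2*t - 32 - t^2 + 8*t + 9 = -t^2 + 6*t - 8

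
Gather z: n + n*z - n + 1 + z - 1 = z*(n + 1)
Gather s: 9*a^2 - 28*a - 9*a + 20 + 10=9*a^2 - 37*a + 30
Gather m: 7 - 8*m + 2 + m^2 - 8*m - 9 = m^2 - 16*m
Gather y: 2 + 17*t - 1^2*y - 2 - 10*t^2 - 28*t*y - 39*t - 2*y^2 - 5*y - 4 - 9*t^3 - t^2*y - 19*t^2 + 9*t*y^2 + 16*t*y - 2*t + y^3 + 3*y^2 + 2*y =-9*t^3 - 29*t^2 - 24*t + y^3 + y^2*(9*t + 1) + y*(-t^2 - 12*t - 4) - 4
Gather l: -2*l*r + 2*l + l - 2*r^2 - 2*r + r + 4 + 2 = l*(3 - 2*r) - 2*r^2 - r + 6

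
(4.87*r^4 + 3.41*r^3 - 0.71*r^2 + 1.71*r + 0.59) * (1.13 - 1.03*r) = -5.0161*r^5 + 1.9908*r^4 + 4.5846*r^3 - 2.5636*r^2 + 1.3246*r + 0.6667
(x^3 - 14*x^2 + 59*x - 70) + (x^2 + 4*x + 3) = x^3 - 13*x^2 + 63*x - 67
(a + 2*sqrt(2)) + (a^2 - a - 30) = a^2 - 30 + 2*sqrt(2)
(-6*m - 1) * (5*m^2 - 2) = -30*m^3 - 5*m^2 + 12*m + 2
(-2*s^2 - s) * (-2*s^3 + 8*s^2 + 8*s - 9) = 4*s^5 - 14*s^4 - 24*s^3 + 10*s^2 + 9*s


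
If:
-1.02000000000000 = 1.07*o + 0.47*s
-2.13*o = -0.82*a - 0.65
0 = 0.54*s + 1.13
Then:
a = -0.88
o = -0.03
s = -2.09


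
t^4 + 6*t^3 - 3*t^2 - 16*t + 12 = (t - 1)^2*(t + 2)*(t + 6)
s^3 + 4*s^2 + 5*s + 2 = (s + 1)^2*(s + 2)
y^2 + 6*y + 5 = (y + 1)*(y + 5)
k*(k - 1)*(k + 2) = k^3 + k^2 - 2*k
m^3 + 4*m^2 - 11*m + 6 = (m - 1)^2*(m + 6)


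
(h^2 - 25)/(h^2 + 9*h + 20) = (h - 5)/(h + 4)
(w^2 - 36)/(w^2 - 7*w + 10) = (w^2 - 36)/(w^2 - 7*w + 10)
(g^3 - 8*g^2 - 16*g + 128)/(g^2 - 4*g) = g - 4 - 32/g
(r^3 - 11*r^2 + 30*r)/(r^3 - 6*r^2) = (r - 5)/r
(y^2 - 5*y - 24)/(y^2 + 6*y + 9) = (y - 8)/(y + 3)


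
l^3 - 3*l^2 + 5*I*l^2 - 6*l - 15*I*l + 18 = (l - 3)*(l + 2*I)*(l + 3*I)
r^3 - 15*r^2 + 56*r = r*(r - 8)*(r - 7)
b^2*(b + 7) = b^3 + 7*b^2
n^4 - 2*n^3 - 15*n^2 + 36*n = n*(n - 3)^2*(n + 4)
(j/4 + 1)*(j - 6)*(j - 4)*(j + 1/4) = j^4/4 - 23*j^3/16 - 35*j^2/8 + 23*j + 6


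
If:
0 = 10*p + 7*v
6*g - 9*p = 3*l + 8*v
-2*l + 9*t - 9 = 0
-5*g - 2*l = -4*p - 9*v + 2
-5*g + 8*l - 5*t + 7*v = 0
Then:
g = 187/566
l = 6885/24904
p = -11823/24904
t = 13217/12452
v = 8445/12452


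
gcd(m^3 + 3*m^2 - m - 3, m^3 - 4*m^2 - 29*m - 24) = m^2 + 4*m + 3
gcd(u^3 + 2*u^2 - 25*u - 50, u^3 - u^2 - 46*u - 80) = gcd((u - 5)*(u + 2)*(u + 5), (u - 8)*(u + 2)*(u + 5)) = u^2 + 7*u + 10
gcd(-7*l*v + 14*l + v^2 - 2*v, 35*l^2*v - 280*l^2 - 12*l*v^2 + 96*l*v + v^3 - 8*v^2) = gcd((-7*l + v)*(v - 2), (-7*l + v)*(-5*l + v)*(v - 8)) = -7*l + v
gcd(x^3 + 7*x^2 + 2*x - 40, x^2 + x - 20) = x + 5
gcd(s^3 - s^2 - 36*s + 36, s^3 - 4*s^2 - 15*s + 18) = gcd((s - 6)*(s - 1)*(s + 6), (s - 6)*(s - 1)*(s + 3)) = s^2 - 7*s + 6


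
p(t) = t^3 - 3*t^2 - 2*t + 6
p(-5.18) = -203.13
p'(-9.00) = 295.00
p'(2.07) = -1.57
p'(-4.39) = 82.16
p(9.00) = 474.00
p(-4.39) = -127.64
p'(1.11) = -4.96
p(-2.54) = -24.66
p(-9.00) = -948.00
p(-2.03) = -10.67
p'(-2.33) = 28.27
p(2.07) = -2.12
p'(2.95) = 6.41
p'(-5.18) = 109.58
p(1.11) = 1.45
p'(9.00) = 187.00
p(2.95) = -0.34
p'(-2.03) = 22.54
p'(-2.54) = 32.59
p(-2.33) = -18.28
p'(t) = 3*t^2 - 6*t - 2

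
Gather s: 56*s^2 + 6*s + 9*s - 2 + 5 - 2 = 56*s^2 + 15*s + 1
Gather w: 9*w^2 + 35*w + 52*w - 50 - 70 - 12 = 9*w^2 + 87*w - 132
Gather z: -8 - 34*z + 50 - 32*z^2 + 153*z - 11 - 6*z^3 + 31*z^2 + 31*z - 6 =-6*z^3 - z^2 + 150*z + 25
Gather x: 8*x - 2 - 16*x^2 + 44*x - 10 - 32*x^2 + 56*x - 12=-48*x^2 + 108*x - 24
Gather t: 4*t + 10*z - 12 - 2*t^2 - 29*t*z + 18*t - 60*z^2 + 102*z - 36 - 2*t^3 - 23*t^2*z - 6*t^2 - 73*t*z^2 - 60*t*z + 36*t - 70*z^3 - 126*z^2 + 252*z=-2*t^3 + t^2*(-23*z - 8) + t*(-73*z^2 - 89*z + 58) - 70*z^3 - 186*z^2 + 364*z - 48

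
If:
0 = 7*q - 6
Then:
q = 6/7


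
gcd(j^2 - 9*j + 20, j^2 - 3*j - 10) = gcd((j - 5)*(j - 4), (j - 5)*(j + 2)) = j - 5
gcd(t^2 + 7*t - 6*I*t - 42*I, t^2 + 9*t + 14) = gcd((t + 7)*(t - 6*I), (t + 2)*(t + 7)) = t + 7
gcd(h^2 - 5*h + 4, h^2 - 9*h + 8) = h - 1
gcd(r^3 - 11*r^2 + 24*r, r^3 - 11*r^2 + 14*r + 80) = r - 8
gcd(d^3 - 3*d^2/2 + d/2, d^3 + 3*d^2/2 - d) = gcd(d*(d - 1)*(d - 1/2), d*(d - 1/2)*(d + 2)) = d^2 - d/2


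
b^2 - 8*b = b*(b - 8)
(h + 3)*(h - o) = h^2 - h*o + 3*h - 3*o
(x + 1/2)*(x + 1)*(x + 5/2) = x^3 + 4*x^2 + 17*x/4 + 5/4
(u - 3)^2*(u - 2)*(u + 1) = u^4 - 7*u^3 + 13*u^2 + 3*u - 18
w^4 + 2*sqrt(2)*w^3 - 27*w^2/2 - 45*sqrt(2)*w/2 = w*(w - 5*sqrt(2)/2)*(w + 3*sqrt(2)/2)*(w + 3*sqrt(2))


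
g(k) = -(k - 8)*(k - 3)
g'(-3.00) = 17.00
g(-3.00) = -66.00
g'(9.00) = -7.00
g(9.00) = -6.00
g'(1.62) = 7.76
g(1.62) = -8.80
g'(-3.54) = 18.08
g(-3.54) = -75.47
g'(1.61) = 7.78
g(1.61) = -8.88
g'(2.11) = 6.78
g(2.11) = -5.24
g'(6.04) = -1.08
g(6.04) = 5.96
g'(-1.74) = 14.48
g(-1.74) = -46.17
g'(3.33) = 4.34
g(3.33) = 1.54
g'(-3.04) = 17.08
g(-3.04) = -66.68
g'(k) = 11 - 2*k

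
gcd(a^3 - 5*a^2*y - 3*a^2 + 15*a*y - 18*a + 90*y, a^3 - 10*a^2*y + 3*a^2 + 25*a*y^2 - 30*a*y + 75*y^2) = -a^2 + 5*a*y - 3*a + 15*y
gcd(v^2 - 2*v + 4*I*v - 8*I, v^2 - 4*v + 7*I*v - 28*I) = 1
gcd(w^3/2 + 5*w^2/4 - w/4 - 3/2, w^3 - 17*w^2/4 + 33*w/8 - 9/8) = 1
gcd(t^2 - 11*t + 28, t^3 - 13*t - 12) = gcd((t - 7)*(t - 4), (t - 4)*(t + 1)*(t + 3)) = t - 4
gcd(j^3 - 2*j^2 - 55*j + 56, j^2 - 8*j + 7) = j - 1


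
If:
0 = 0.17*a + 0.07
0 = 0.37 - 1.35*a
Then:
No Solution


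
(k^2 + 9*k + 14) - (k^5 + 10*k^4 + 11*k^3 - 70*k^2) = -k^5 - 10*k^4 - 11*k^3 + 71*k^2 + 9*k + 14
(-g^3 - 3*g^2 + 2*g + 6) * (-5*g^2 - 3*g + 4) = 5*g^5 + 18*g^4 - 5*g^3 - 48*g^2 - 10*g + 24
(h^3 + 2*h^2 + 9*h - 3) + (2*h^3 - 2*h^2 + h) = 3*h^3 + 10*h - 3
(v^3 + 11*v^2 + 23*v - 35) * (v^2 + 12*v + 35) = v^5 + 23*v^4 + 190*v^3 + 626*v^2 + 385*v - 1225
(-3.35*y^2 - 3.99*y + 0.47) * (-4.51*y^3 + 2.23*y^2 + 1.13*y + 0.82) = 15.1085*y^5 + 10.5244*y^4 - 14.8029*y^3 - 6.2076*y^2 - 2.7407*y + 0.3854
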